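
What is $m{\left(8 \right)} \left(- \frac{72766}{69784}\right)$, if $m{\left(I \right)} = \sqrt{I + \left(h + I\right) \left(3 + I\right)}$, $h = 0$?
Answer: $- \frac{36383 \sqrt{6}}{8723} \approx -10.217$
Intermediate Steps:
$m{\left(I \right)} = \sqrt{I + I \left(3 + I\right)}$ ($m{\left(I \right)} = \sqrt{I + \left(0 + I\right) \left(3 + I\right)} = \sqrt{I + I \left(3 + I\right)}$)
$m{\left(8 \right)} \left(- \frac{72766}{69784}\right) = \sqrt{8 \left(4 + 8\right)} \left(- \frac{72766}{69784}\right) = \sqrt{8 \cdot 12} \left(\left(-72766\right) \frac{1}{69784}\right) = \sqrt{96} \left(- \frac{36383}{34892}\right) = 4 \sqrt{6} \left(- \frac{36383}{34892}\right) = - \frac{36383 \sqrt{6}}{8723}$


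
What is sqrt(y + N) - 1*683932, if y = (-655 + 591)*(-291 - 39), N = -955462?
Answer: -683932 + I*sqrt(934342) ≈ -6.8393e+5 + 966.61*I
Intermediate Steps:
y = 21120 (y = -64*(-330) = 21120)
sqrt(y + N) - 1*683932 = sqrt(21120 - 955462) - 1*683932 = sqrt(-934342) - 683932 = I*sqrt(934342) - 683932 = -683932 + I*sqrt(934342)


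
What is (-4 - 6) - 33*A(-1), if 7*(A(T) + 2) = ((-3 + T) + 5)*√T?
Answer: 56 - 33*I/7 ≈ 56.0 - 4.7143*I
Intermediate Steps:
A(T) = -2 + √T*(2 + T)/7 (A(T) = -2 + (((-3 + T) + 5)*√T)/7 = -2 + ((2 + T)*√T)/7 = -2 + (√T*(2 + T))/7 = -2 + √T*(2 + T)/7)
(-4 - 6) - 33*A(-1) = (-4 - 6) - 33*(-2 + (-1)^(3/2)/7 + 2*√(-1)/7) = -10 - 33*(-2 + (-I)/7 + 2*I/7) = -10 - 33*(-2 - I/7 + 2*I/7) = -10 - 33*(-2 + I/7) = -10 + (66 - 33*I/7) = 56 - 33*I/7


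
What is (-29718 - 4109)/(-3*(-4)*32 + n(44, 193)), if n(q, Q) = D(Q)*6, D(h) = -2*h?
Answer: 33827/1932 ≈ 17.509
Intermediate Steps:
n(q, Q) = -12*Q (n(q, Q) = -2*Q*6 = -12*Q)
(-29718 - 4109)/(-3*(-4)*32 + n(44, 193)) = (-29718 - 4109)/(-3*(-4)*32 - 12*193) = -33827/(12*32 - 2316) = -33827/(384 - 2316) = -33827/(-1932) = -33827*(-1/1932) = 33827/1932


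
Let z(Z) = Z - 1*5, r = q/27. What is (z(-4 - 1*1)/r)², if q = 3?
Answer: 8100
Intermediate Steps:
r = ⅑ (r = 3/27 = 3*(1/27) = ⅑ ≈ 0.11111)
z(Z) = -5 + Z (z(Z) = Z - 5 = -5 + Z)
(z(-4 - 1*1)/r)² = ((-5 + (-4 - 1*1))/(⅑))² = ((-5 + (-4 - 1))*9)² = ((-5 - 5)*9)² = (-10*9)² = (-90)² = 8100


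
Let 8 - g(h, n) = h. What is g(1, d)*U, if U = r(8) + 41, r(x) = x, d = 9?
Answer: 343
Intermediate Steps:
g(h, n) = 8 - h
U = 49 (U = 8 + 41 = 49)
g(1, d)*U = (8 - 1*1)*49 = (8 - 1)*49 = 7*49 = 343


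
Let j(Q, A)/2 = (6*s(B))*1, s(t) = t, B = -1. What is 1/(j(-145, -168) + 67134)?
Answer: 1/67122 ≈ 1.4898e-5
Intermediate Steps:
j(Q, A) = -12 (j(Q, A) = 2*((6*(-1))*1) = 2*(-6*1) = 2*(-6) = -12)
1/(j(-145, -168) + 67134) = 1/(-12 + 67134) = 1/67122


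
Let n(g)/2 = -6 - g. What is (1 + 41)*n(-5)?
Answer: -84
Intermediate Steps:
n(g) = -12 - 2*g (n(g) = 2*(-6 - g) = -12 - 2*g)
(1 + 41)*n(-5) = (1 + 41)*(-12 - 2*(-5)) = 42*(-12 + 10) = 42*(-2) = -84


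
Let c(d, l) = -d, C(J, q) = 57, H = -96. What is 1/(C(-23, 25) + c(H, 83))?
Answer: 1/153 ≈ 0.0065359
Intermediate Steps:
1/(C(-23, 25) + c(H, 83)) = 1/(57 - 1*(-96)) = 1/(57 + 96) = 1/153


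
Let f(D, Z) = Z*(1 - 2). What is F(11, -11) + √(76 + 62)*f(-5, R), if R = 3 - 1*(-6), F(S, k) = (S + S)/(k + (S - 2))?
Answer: -11 - 9*√138 ≈ -116.73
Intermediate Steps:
F(S, k) = 2*S/(-2 + S + k) (F(S, k) = (2*S)/(k + (-2 + S)) = (2*S)/(-2 + S + k) = 2*S/(-2 + S + k))
R = 9 (R = 3 + 6 = 9)
f(D, Z) = -Z (f(D, Z) = Z*(-1) = -Z)
F(11, -11) + √(76 + 62)*f(-5, R) = 2*11/(-2 + 11 - 11) + √(76 + 62)*(-1*9) = 2*11/(-2) + √138*(-9) = 2*11*(-½) - 9*√138 = -11 - 9*√138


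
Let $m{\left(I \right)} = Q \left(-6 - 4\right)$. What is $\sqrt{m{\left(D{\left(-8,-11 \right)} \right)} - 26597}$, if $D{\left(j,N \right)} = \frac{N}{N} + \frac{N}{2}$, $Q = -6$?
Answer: $i \sqrt{26537} \approx 162.9 i$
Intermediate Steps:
$D{\left(j,N \right)} = 1 + \frac{N}{2}$ ($D{\left(j,N \right)} = 1 + N \frac{1}{2} = 1 + \frac{N}{2}$)
$m{\left(I \right)} = 60$ ($m{\left(I \right)} = - 6 \left(-6 - 4\right) = \left(-6\right) \left(-10\right) = 60$)
$\sqrt{m{\left(D{\left(-8,-11 \right)} \right)} - 26597} = \sqrt{60 - 26597} = \sqrt{-26537} = i \sqrt{26537}$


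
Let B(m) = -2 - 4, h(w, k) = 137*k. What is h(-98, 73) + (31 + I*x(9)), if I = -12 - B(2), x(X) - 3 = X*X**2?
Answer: 5640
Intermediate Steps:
x(X) = 3 + X**3 (x(X) = 3 + X*X**2 = 3 + X**3)
B(m) = -6
I = -6 (I = -12 - 1*(-6) = -12 + 6 = -6)
h(-98, 73) + (31 + I*x(9)) = 137*73 + (31 - 6*(3 + 9**3)) = 10001 + (31 - 6*(3 + 729)) = 10001 + (31 - 6*732) = 10001 + (31 - 4392) = 10001 - 4361 = 5640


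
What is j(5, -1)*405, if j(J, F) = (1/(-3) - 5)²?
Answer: 11520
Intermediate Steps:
j(J, F) = 256/9 (j(J, F) = (-⅓ - 5)² = (-16/3)² = 256/9)
j(5, -1)*405 = (256/9)*405 = 11520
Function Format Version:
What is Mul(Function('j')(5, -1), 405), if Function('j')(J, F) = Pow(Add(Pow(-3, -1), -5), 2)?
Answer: 11520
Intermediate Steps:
Function('j')(J, F) = Rational(256, 9) (Function('j')(J, F) = Pow(Add(Rational(-1, 3), -5), 2) = Pow(Rational(-16, 3), 2) = Rational(256, 9))
Mul(Function('j')(5, -1), 405) = Mul(Rational(256, 9), 405) = 11520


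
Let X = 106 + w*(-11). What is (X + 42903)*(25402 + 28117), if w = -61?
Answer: 2337709920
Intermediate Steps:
X = 777 (X = 106 - 61*(-11) = 106 + 671 = 777)
(X + 42903)*(25402 + 28117) = (777 + 42903)*(25402 + 28117) = 43680*53519 = 2337709920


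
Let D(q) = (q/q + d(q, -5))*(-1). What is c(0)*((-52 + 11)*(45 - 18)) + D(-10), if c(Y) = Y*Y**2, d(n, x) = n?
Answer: 9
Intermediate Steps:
D(q) = -1 - q (D(q) = (q/q + q)*(-1) = (1 + q)*(-1) = -1 - q)
c(Y) = Y**3
c(0)*((-52 + 11)*(45 - 18)) + D(-10) = 0**3*((-52 + 11)*(45 - 18)) + (-1 - 1*(-10)) = 0*(-41*27) + (-1 + 10) = 0*(-1107) + 9 = 0 + 9 = 9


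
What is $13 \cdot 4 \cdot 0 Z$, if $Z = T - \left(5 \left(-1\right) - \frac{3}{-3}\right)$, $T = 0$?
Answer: $0$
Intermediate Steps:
$Z = 4$ ($Z = 0 - \left(5 \left(-1\right) - \frac{3}{-3}\right) = 0 - \left(-5 - -1\right) = 0 - \left(-5 + 1\right) = 0 - -4 = 0 + 4 = 4$)
$13 \cdot 4 \cdot 0 Z = 13 \cdot 4 \cdot 0 \cdot 4 = 52 \cdot 0 \cdot 4 = 0 \cdot 4 = 0$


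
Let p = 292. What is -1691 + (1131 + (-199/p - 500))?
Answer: -309719/292 ≈ -1060.7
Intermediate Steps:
-1691 + (1131 + (-199/p - 500)) = -1691 + (1131 + (-199/292 - 500)) = -1691 + (1131 - 146199/292) = -1691 + 184053/292 = -309719/292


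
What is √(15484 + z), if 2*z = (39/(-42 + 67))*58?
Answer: √388231/5 ≈ 124.62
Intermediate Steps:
z = 1131/25 (z = ((39/(-42 + 67))*58)/2 = ((39/25)*58)/2 = (½)*(2262/25) = 1131/25 ≈ 45.240)
√(15484 + z) = √(15484 + 1131/25) = √(388231/25) = √388231/5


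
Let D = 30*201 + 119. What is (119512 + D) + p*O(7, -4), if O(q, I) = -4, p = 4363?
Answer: 108209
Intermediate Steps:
D = 6149 (D = 6030 + 119 = 6149)
(119512 + D) + p*O(7, -4) = (119512 + 6149) + 4363*(-4) = 125661 - 17452 = 108209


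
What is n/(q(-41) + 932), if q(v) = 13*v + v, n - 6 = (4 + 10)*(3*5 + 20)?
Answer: 248/179 ≈ 1.3855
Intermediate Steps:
n = 496 (n = 6 + (4 + 10)*(3*5 + 20) = 6 + 14*(15 + 20) = 6 + 14*35 = 6 + 490 = 496)
q(v) = 14*v
n/(q(-41) + 932) = 496/(14*(-41) + 932) = 496/(-574 + 932) = 496/358 = (1/358)*496 = 248/179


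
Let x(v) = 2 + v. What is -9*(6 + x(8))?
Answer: -144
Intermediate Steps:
-9*(6 + x(8)) = -9*(6 + (2 + 8)) = -9*(6 + 10) = -9*16 = -144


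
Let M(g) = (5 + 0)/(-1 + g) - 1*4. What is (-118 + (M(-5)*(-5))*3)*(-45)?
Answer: 4095/2 ≈ 2047.5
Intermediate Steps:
M(g) = -4 + 5/(-1 + g) (M(g) = 5/(-1 + g) - 4 = -4 + 5/(-1 + g))
(-118 + (M(-5)*(-5))*3)*(-45) = (-118 + (((9 - 4*(-5))/(-1 - 5))*(-5))*3)*(-45) = (-118 + (((9 + 20)/(-6))*(-5))*3)*(-45) = (-118 + (-⅙*29*(-5))*3)*(-45) = (-118 - 29/6*(-5)*3)*(-45) = (-118 + (145/6)*3)*(-45) = (-118 + 145/2)*(-45) = -91/2*(-45) = 4095/2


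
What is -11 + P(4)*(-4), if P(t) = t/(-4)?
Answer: -7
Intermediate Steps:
P(t) = -t/4 (P(t) = t*(-1/4) = -t/4)
-11 + P(4)*(-4) = -11 - 1/4*4*(-4) = -11 - 1*(-4) = -11 + 4 = -7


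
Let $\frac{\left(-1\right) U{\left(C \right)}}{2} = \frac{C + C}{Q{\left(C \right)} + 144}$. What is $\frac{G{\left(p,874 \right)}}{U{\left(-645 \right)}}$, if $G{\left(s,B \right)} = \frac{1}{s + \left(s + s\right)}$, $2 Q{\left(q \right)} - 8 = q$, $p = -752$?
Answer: $\frac{349}{11640960} \approx 2.998 \cdot 10^{-5}$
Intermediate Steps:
$Q{\left(q \right)} = 4 + \frac{q}{2}$
$G{\left(s,B \right)} = \frac{1}{3 s}$ ($G{\left(s,B \right)} = \frac{1}{s + 2 s} = \frac{1}{3 s}$)
$U{\left(C \right)} = - \frac{4 C}{148 + \frac{C}{2}}$ ($U{\left(C \right)} = - 2 \frac{C + C}{\left(4 + \frac{C}{2}\right) + 144} = - 2 \frac{2 C}{148 + \frac{C}{2}} = - \frac{4 C}{148 + \frac{C}{2}}$)
$\frac{G{\left(p,874 \right)}}{U{\left(-645 \right)}} = \frac{\frac{1}{3} \frac{1}{-752}}{\left(-8\right) \left(-645\right) \frac{1}{296 - 645}} = \frac{\frac{1}{3} \left(- \frac{1}{752}\right)}{\left(-8\right) \left(-645\right) \frac{1}{-349}} = - \frac{1}{2256 \left(\left(-8\right) \left(-645\right) \left(- \frac{1}{349}\right)\right)} = - \frac{1}{2256 \left(- \frac{5160}{349}\right)} = \left(- \frac{1}{2256}\right) \left(- \frac{349}{5160}\right) = \frac{349}{11640960}$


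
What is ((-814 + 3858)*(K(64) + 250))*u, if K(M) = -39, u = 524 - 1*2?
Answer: 335272248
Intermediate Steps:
u = 522 (u = 524 - 2 = 522)
((-814 + 3858)*(K(64) + 250))*u = ((-814 + 3858)*(-39 + 250))*522 = (3044*211)*522 = 642284*522 = 335272248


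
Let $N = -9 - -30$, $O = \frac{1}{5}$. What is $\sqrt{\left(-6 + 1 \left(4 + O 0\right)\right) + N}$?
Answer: $\sqrt{19} \approx 4.3589$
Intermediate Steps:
$O = \frac{1}{5} \approx 0.2$
$N = 21$ ($N = -9 + 30 = 21$)
$\sqrt{\left(-6 + 1 \left(4 + O 0\right)\right) + N} = \sqrt{\left(-6 + 1 \left(4 + \frac{1}{5} \cdot 0\right)\right) + 21} = \sqrt{\left(-6 + 1 \left(4 + 0\right)\right) + 21} = \sqrt{\left(-6 + 1 \cdot 4\right) + 21} = \sqrt{\left(-6 + 4\right) + 21} = \sqrt{-2 + 21} = \sqrt{19}$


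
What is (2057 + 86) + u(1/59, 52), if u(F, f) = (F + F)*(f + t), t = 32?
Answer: 126605/59 ≈ 2145.8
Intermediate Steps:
u(F, f) = 2*F*(32 + f) (u(F, f) = (F + F)*(f + 32) = (2*F)*(32 + f) = 2*F*(32 + f))
(2057 + 86) + u(1/59, 52) = (2057 + 86) + 2*(32 + 52)/59 = 2143 + 2*(1/59)*84 = 2143 + 168/59 = 126605/59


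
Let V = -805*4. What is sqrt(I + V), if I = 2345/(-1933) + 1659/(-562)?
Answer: 7*I*sqrt(77652873552378)/1086346 ≈ 56.782*I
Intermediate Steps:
I = -4524737/1086346 (I = 2345*(-1/1933) + 1659*(-1/562) = -2345/1933 - 1659/562 = -4524737/1086346 ≈ -4.1651)
V = -3220
sqrt(I + V) = sqrt(-4524737/1086346 - 3220) = sqrt(-3502558857/1086346) = 7*I*sqrt(77652873552378)/1086346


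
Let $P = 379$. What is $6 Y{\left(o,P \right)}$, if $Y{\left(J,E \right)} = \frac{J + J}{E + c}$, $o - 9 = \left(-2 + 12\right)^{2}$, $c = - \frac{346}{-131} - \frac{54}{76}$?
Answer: $\frac{19912}{5799} \approx 3.4337$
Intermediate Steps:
$c = \frac{9611}{4978}$ ($c = \left(-346\right) \left(- \frac{1}{131}\right) - \frac{27}{38} = \frac{346}{131} - \frac{27}{38} = \frac{9611}{4978} \approx 1.9307$)
$o = 109$ ($o = 9 + \left(-2 + 12\right)^{2} = 9 + 10^{2} = 9 + 100 = 109$)
$Y{\left(J,E \right)} = \frac{2 J}{\frac{9611}{4978} + E}$ ($Y{\left(J,E \right)} = \frac{J + J}{E + \frac{9611}{4978}} = \frac{2 J}{\frac{9611}{4978} + E}$)
$6 Y{\left(o,P \right)} = 6 \cdot 9956 \cdot 109 \frac{1}{9611 + 4978 \cdot 379} = 6 \cdot 9956 \cdot 109 \frac{1}{9611 + 1886662} = 6 \cdot 9956 \cdot 109 \cdot \frac{1}{1896273} = 6 \cdot \frac{9956}{17397} = \frac{19912}{5799}$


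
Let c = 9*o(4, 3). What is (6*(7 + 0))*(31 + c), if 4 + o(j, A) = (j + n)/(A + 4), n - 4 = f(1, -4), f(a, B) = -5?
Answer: -48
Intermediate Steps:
n = -1 (n = 4 - 5 = -1)
o(j, A) = -4 + (-1 + j)/(4 + A) (o(j, A) = -4 + (j - 1)/(A + 4) = -4 + (-1 + j)/(4 + A))
c = -225/7 (c = 9*((-17 + 4 - 4*3)/(4 + 3)) = 9*((-17 + 4 - 12)/7) = 9*((⅐)*(-25)) = 9*(-25/7) = -225/7 ≈ -32.143)
(6*(7 + 0))*(31 + c) = (6*(7 + 0))*(31 - 225/7) = (6*7)*(-8/7) = 42*(-8/7) = -48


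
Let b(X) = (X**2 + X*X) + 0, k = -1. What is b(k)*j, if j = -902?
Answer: -1804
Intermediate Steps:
b(X) = 2*X**2 (b(X) = (X**2 + X**2) + 0 = 2*X**2 + 0 = 2*X**2)
b(k)*j = (2*(-1)**2)*(-902) = (2*1)*(-902) = 2*(-902) = -1804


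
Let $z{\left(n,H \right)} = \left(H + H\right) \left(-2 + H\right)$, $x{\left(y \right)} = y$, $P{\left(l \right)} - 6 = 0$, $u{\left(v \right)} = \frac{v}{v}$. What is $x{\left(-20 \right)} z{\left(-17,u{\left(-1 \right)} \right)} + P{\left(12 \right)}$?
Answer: $46$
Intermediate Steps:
$u{\left(v \right)} = 1$
$P{\left(l \right)} = 6$ ($P{\left(l \right)} = 6 + 0 = 6$)
$z{\left(n,H \right)} = 2 H \left(-2 + H\right)$
$x{\left(-20 \right)} z{\left(-17,u{\left(-1 \right)} \right)} + P{\left(12 \right)} = - 20 \cdot 2 \cdot 1 \left(-2 + 1\right) + 6 = - 20 \cdot 2 \cdot 1 \left(-1\right) + 6 = \left(-20\right) \left(-2\right) + 6 = 40 + 6 = 46$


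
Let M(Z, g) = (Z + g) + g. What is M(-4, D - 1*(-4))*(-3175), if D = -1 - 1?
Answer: 0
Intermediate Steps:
D = -2
M(Z, g) = Z + 2*g
M(-4, D - 1*(-4))*(-3175) = (-4 + 2*(-2 - 1*(-4)))*(-3175) = (-4 + 2*(-2 + 4))*(-3175) = (-4 + 2*2)*(-3175) = (-4 + 4)*(-3175) = 0*(-3175) = 0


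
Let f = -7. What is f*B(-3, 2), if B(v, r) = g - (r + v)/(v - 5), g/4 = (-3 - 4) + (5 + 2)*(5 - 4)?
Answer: 7/8 ≈ 0.87500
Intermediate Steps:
g = 0 (g = 4*((-3 - 4) + (5 + 2)*(5 - 4)) = 4*(-7 + 7*1) = 4*(-7 + 7) = 4*0 = 0)
B(v, r) = -(r + v)/(-5 + v) (B(v, r) = 0 - (r + v)/(v - 5) = 0 - (r + v)/(-5 + v) = -(r + v)/(-5 + v))
f*B(-3, 2) = -7*(-1*2 - 1*(-3))/(-5 - 3) = -7*(-2 + 3)/(-8) = -(-7)/8 = -7*(-⅛) = 7/8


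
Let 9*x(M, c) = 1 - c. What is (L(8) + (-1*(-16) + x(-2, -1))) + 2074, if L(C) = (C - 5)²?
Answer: 18893/9 ≈ 2099.2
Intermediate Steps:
L(C) = (-5 + C)²
x(M, c) = ⅑ - c/9 (x(M, c) = (1 - c)/9 = ⅑ - c/9)
(L(8) + (-1*(-16) + x(-2, -1))) + 2074 = ((-5 + 8)² + (-1*(-16) + (⅑ - ⅑*(-1)))) + 2074 = (3² + (16 + (⅑ + ⅑))) + 2074 = (9 + (16 + 2/9)) + 2074 = (9 + 146/9) + 2074 = 227/9 + 2074 = 18893/9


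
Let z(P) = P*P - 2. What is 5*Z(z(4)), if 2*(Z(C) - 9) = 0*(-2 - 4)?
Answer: 45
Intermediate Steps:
z(P) = -2 + P**2 (z(P) = P**2 - 2 = -2 + P**2)
Z(C) = 9 (Z(C) = 9 + (0*(-2 - 4))/2 = 9 + (0*(-6))/2 = 9 + (1/2)*0 = 9 + 0 = 9)
5*Z(z(4)) = 5*9 = 45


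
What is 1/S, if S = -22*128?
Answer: -1/2816 ≈ -0.00035511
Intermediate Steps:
S = -2816
1/S = 1/(-2816) = -1/2816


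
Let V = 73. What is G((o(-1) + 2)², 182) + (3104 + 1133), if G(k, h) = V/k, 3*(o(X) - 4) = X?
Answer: 1225150/289 ≈ 4239.3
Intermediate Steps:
o(X) = 4 + X/3
G(k, h) = 73/k
G((o(-1) + 2)², 182) + (3104 + 1133) = 73/(((4 + (⅓)*(-1)) + 2)²) + (3104 + 1133) = 73/(((4 - ⅓) + 2)²) + 4237 = 73/((11/3 + 2)²) + 4237 = 73/((17/3)²) + 4237 = 73/(289/9) + 4237 = 73*(9/289) + 4237 = 657/289 + 4237 = 1225150/289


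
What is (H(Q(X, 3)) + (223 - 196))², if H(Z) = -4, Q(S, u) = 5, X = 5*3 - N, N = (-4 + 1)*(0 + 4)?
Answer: 529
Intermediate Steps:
N = -12 (N = -3*4 = -12)
X = 27 (X = 5*3 - 1*(-12) = 15 + 12 = 27)
(H(Q(X, 3)) + (223 - 196))² = (-4 + (223 - 196))² = (-4 + 27)² = 23² = 529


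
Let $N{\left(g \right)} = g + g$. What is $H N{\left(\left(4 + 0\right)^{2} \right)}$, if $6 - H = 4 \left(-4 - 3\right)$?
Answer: $1088$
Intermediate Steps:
$N{\left(g \right)} = 2 g$
$H = 34$ ($H = 6 - 4 \left(-4 - 3\right) = 6 - 4 \left(-7\right) = 6 - -28 = 6 + 28 = 34$)
$H N{\left(\left(4 + 0\right)^{2} \right)} = 34 \cdot 2 \left(4 + 0\right)^{2} = 34 \cdot 2 \cdot 4^{2} = 34 \cdot 2 \cdot 16 = 34 \cdot 32 = 1088$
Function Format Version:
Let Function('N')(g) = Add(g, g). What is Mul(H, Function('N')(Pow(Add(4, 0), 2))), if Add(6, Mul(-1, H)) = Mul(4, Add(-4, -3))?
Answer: 1088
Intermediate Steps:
Function('N')(g) = Mul(2, g)
H = 34 (H = Add(6, Mul(-1, Mul(4, Add(-4, -3)))) = Add(6, Mul(-1, Mul(4, -7))) = Add(6, Mul(-1, -28)) = Add(6, 28) = 34)
Mul(H, Function('N')(Pow(Add(4, 0), 2))) = Mul(34, Mul(2, Pow(Add(4, 0), 2))) = Mul(34, Mul(2, Pow(4, 2))) = Mul(34, Mul(2, 16)) = Mul(34, 32) = 1088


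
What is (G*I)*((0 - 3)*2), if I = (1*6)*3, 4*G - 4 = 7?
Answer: -297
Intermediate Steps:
G = 11/4 (G = 1 + (1/4)*7 = 1 + 7/4 = 11/4 ≈ 2.7500)
I = 18 (I = 6*3 = 18)
(G*I)*((0 - 3)*2) = ((11/4)*18)*((0 - 3)*2) = 99*(-3*2)/2 = (99/2)*(-6) = -297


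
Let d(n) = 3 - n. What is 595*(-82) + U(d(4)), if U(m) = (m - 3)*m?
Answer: -48786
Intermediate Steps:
U(m) = m*(-3 + m) (U(m) = (-3 + m)*m = m*(-3 + m))
595*(-82) + U(d(4)) = 595*(-82) + (3 - 1*4)*(-3 + (3 - 1*4)) = -48790 + (3 - 4)*(-3 + (3 - 4)) = -48790 - (-3 - 1) = -48790 - 1*(-4) = -48790 + 4 = -48786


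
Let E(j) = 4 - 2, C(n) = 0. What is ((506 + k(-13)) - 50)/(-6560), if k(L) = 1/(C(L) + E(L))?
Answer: -913/13120 ≈ -0.069588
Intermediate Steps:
E(j) = 2
k(L) = ½ (k(L) = 1/(0 + 2) = 1/2 = ½)
((506 + k(-13)) - 50)/(-6560) = ((506 + ½) - 50)/(-6560) = (1013/2 - 50)*(-1/6560) = (913/2)*(-1/6560) = -913/13120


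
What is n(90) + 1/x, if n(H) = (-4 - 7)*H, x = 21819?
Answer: -21600809/21819 ≈ -990.00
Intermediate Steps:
n(H) = -11*H
n(90) + 1/x = -11*90 + 1/21819 = -990 + 1/21819 = -21600809/21819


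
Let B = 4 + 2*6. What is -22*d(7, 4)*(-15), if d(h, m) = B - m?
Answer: 3960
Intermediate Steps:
B = 16 (B = 4 + 12 = 16)
d(h, m) = 16 - m
-22*d(7, 4)*(-15) = -22*(16 - 1*4)*(-15) = -22*(16 - 4)*(-15) = -22*12*(-15) = -264*(-15) = 3960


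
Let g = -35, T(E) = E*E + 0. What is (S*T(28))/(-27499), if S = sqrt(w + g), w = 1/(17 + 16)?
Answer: -784*I*sqrt(38082)/907467 ≈ -0.1686*I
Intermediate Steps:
w = 1/33 ≈ 0.030303
T(E) = E**2 (T(E) = E**2 + 0 = E**2)
S = I*sqrt(38082)/33 (S = sqrt(1/33 - 35) = sqrt(-1154/33) = I*sqrt(38082)/33 ≈ 5.9135*I)
(S*T(28))/(-27499) = ((I*sqrt(38082)/33)*28**2)/(-27499) = ((I*sqrt(38082)/33)*784)*(-1/27499) = (784*I*sqrt(38082)/33)*(-1/27499) = -784*I*sqrt(38082)/907467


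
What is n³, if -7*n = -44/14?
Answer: 10648/117649 ≈ 0.090507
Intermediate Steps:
n = 22/49 (n = -(-44)/(7*14) = -⅐*(-22/7) = 22/49 ≈ 0.44898)
n³ = (22/49)³ = 10648/117649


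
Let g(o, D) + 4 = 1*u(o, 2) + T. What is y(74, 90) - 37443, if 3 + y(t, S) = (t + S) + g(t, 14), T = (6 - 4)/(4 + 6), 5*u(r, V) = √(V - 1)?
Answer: -186428/5 ≈ -37286.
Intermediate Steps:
u(r, V) = √(-1 + V)/5 (u(r, V) = √(V - 1)/5 = √(-1 + V)/5)
T = ⅕ (T = 2/10 = 2*(⅒) = ⅕ ≈ 0.20000)
g(o, D) = -18/5 (g(o, D) = -4 + (1*(√(-1 + 2)/5) + ⅕) = -4 + (1*(√1/5) + ⅕) = -4 + (1*((⅕)*1) + ⅕) = -4 + (1*(⅕) + ⅕) = -4 + (⅕ + ⅕) = -4 + ⅖ = -18/5)
y(t, S) = -33/5 + S + t (y(t, S) = -3 + ((t + S) - 18/5) = -3 + ((S + t) - 18/5) = -3 + (-18/5 + S + t) = -33/5 + S + t)
y(74, 90) - 37443 = (-33/5 + 90 + 74) - 37443 = 787/5 - 37443 = -186428/5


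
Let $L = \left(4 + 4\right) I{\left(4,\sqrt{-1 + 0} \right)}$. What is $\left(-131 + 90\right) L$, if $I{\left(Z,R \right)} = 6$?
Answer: $-1968$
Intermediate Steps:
$L = 48$ ($L = \left(4 + 4\right) 6 = 8 \cdot 6 = 48$)
$\left(-131 + 90\right) L = \left(-131 + 90\right) 48 = \left(-41\right) 48 = -1968$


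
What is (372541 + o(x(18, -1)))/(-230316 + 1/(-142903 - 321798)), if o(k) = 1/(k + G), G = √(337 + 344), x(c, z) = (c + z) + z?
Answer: -73576067042209/45486932094725 - 464701*√681/45486932094725 ≈ -1.6175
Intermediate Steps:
x(c, z) = c + 2*z
G = √681 ≈ 26.096
o(k) = 1/(k + √681)
(372541 + o(x(18, -1)))/(-230316 + 1/(-142903 - 321798)) = (372541 + 1/((18 + 2*(-1)) + √681))/(-230316 + 1/(-142903 - 321798)) = (372541 + 1/((18 - 2) + √681))/(-230316 + 1/(-464701)) = (372541 + 1/(16 + √681))/(-230316 - 1/464701) = (372541 + 1/(16 + √681))/(-107028075517/464701) = (372541 + 1/(16 + √681))*(-464701/107028075517) = -173120175241/107028075517 - 464701/(107028075517*(16 + √681))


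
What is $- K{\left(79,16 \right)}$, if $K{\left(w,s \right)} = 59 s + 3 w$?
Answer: $-1181$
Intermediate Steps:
$K{\left(w,s \right)} = 3 w + 59 s$
$- K{\left(79,16 \right)} = - (3 \cdot 79 + 59 \cdot 16) = - (237 + 944) = \left(-1\right) 1181 = -1181$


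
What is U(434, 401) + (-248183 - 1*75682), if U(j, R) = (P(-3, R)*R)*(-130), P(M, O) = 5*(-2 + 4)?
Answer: -845165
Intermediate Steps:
P(M, O) = 10 (P(M, O) = 5*2 = 10)
U(j, R) = -1300*R (U(j, R) = (10*R)*(-130) = -1300*R)
U(434, 401) + (-248183 - 1*75682) = -1300*401 + (-248183 - 1*75682) = -521300 + (-248183 - 75682) = -521300 - 323865 = -845165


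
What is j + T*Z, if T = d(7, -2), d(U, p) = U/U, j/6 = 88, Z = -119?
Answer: 409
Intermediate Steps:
j = 528 (j = 6*88 = 528)
d(U, p) = 1
T = 1
j + T*Z = 528 + 1*(-119) = 528 - 119 = 409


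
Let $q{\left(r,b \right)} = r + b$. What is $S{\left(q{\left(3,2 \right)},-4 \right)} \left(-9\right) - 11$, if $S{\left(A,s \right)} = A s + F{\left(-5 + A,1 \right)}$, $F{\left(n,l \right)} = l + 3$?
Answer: $133$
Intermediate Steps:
$q{\left(r,b \right)} = b + r$
$F{\left(n,l \right)} = 3 + l$
$S{\left(A,s \right)} = 4 + A s$ ($S{\left(A,s \right)} = A s + \left(3 + 1\right) = A s + 4 = 4 + A s$)
$S{\left(q{\left(3,2 \right)},-4 \right)} \left(-9\right) - 11 = \left(4 + \left(2 + 3\right) \left(-4\right)\right) \left(-9\right) - 11 = \left(4 + 5 \left(-4\right)\right) \left(-9\right) - 11 = \left(4 - 20\right) \left(-9\right) - 11 = \left(-16\right) \left(-9\right) - 11 = 144 - 11 = 133$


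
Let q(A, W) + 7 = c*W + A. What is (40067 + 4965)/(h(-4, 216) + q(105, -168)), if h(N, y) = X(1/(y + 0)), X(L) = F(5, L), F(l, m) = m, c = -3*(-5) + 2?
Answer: -9726912/595727 ≈ -16.328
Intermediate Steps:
c = 17 (c = 15 + 2 = 17)
X(L) = L
h(N, y) = 1/y (h(N, y) = 1/(y + 0) = 1/y)
q(A, W) = -7 + A + 17*W (q(A, W) = -7 + (17*W + A) = -7 + (A + 17*W) = -7 + A + 17*W)
(40067 + 4965)/(h(-4, 216) + q(105, -168)) = (40067 + 4965)/(1/216 + (-7 + 105 + 17*(-168))) = 45032/(1/216 + (-7 + 105 - 2856)) = 45032/(1/216 - 2758) = 45032/(-595727/216) = 45032*(-216/595727) = -9726912/595727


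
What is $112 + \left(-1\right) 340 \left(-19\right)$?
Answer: $6572$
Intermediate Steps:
$112 + \left(-1\right) 340 \left(-19\right) = 112 - -6460 = 112 + 6460 = 6572$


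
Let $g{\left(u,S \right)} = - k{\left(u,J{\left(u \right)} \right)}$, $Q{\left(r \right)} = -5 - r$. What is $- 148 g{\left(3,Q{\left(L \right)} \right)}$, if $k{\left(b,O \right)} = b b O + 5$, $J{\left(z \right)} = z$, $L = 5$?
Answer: $4736$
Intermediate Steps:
$k{\left(b,O \right)} = 5 + O b^{2}$ ($k{\left(b,O \right)} = b^{2} O + 5 = O b^{2} + 5 = 5 + O b^{2}$)
$g{\left(u,S \right)} = -5 - u^{3}$ ($g{\left(u,S \right)} = - (5 + u u^{2}) = - (5 + u^{3}) = -5 - u^{3}$)
$- 148 g{\left(3,Q{\left(L \right)} \right)} = - 148 \left(-5 - 3^{3}\right) = - 148 \left(-5 - 27\right) = \left(-148\right) \left(-32\right) = 4736$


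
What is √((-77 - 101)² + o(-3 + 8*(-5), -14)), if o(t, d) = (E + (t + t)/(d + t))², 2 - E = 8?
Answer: 26*√152377/57 ≈ 178.06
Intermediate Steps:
E = -6 (E = 2 - 1*8 = 2 - 8 = -6)
o(t, d) = (-6 + 2*t/(d + t))² (o(t, d) = (-6 + (t + t)/(d + t))² = (-6 + (2*t)/(d + t))² = (-6 + 2*t/(d + t))²)
√((-77 - 101)² + o(-3 + 8*(-5), -14)) = √((-77 - 101)² + 4*(2*(-3 + 8*(-5)) + 3*(-14))²/(-14 + (-3 + 8*(-5)))²) = √((-178)² + 4*(2*(-3 - 40) - 42)²/(-14 + (-3 - 40))²) = √(31684 + 4*(2*(-43) - 42)²/(-14 - 43)²) = √(31684 + 4*(-86 - 42)²/(-57)²) = √(31684 + 4*(1/3249)*(-128)²) = √(31684 + 4*(1/3249)*16384) = √(31684 + 65536/3249) = √(103006852/3249) = 26*√152377/57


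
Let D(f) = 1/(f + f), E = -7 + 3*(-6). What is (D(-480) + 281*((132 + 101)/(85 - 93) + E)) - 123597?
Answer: -133253881/960 ≈ -1.3881e+5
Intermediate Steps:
E = -25 (E = -7 - 18 = -25)
D(f) = 1/(2*f)
(D(-480) + 281*((132 + 101)/(85 - 93) + E)) - 123597 = ((½)/(-480) + 281*((132 + 101)/(85 - 93) - 25)) - 123597 = ((½)*(-1/480) + 281*(233/(-8) - 25)) - 123597 = (-1/960 + 281*(233*(-⅛) - 25)) - 123597 = (-1/960 + 281*(-233/8 - 25)) - 123597 = (-1/960 + 281*(-433/8)) - 123597 = (-1/960 - 121673/8) - 123597 = -14600761/960 - 123597 = -133253881/960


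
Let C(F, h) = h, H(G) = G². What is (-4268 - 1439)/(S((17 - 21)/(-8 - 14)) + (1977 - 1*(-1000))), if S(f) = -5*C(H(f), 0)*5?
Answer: -439/229 ≈ -1.9170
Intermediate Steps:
S(f) = 0 (S(f) = -5*0*5 = 0*5 = 0)
(-4268 - 1439)/(S((17 - 21)/(-8 - 14)) + (1977 - 1*(-1000))) = (-4268 - 1439)/(0 + (1977 - 1*(-1000))) = -5707/(0 + (1977 + 1000)) = -5707/(0 + 2977) = -5707/2977 = -5707*1/2977 = -439/229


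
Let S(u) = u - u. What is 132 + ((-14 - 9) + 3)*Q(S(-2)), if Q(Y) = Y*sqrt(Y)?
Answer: 132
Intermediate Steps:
S(u) = 0
Q(Y) = Y**(3/2)
132 + ((-14 - 9) + 3)*Q(S(-2)) = 132 + ((-14 - 9) + 3)*0**(3/2) = 132 + (-23 + 3)*0 = 132 - 20*0 = 132 + 0 = 132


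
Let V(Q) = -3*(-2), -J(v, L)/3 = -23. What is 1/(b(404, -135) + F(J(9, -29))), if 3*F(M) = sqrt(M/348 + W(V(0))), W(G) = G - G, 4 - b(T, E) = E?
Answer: 145116/20171101 - 6*sqrt(667)/20171101 ≈ 0.0071866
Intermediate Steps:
b(T, E) = 4 - E
J(v, L) = 69 (J(v, L) = -3*(-23) = 69)
V(Q) = 6
W(G) = 0
F(M) = sqrt(87)*sqrt(M)/522 (F(M) = sqrt(M/348 + 0)/3 = sqrt(M/348)/3 = (sqrt(87)*sqrt(M)/174)/3 = sqrt(87)*sqrt(M)/522)
1/(b(404, -135) + F(J(9, -29))) = 1/((4 - 1*(-135)) + sqrt(87)*sqrt(69)/522) = 1/((4 + 135) + sqrt(667)/174) = 1/(139 + sqrt(667)/174)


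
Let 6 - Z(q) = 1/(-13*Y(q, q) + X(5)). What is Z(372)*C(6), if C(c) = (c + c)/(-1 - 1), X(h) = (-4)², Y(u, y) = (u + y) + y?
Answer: -260859/7246 ≈ -36.000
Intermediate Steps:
Y(u, y) = u + 2*y
X(h) = 16
C(c) = -c (C(c) = (2*c)/(-2) = (2*c)*(-½) = -c)
Z(q) = 6 - 1/(16 - 39*q) (Z(q) = 6 - 1/(-13*(q + 2*q) + 16) = 6 - 1/(-39*q + 16) = 6 - 1/(16 - 39*q))
Z(372)*C(6) = ((-95 + 234*372)/(-16 + 39*372))*(-1*6) = ((-95 + 87048)/(-16 + 14508))*(-6) = (86953/14492)*(-6) = -260859/7246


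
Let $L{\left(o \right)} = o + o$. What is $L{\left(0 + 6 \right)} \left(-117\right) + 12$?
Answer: $-1392$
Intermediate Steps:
$L{\left(o \right)} = 2 o$
$L{\left(0 + 6 \right)} \left(-117\right) + 12 = 2 \left(0 + 6\right) \left(-117\right) + 12 = 2 \cdot 6 \left(-117\right) + 12 = 12 \left(-117\right) + 12 = -1404 + 12 = -1392$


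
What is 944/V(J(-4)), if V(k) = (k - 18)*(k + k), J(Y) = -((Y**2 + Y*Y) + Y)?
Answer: 59/161 ≈ 0.36646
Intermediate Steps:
J(Y) = -Y - 2*Y**2 (J(Y) = -((Y**2 + Y**2) + Y) = -(2*Y**2 + Y) = -(Y + 2*Y**2) = -Y - 2*Y**2)
V(k) = 2*k*(-18 + k) (V(k) = (-18 + k)*(2*k) = 2*k*(-18 + k))
944/V(J(-4)) = 944/((2*(-1*(-4)*(1 + 2*(-4)))*(-18 - 1*(-4)*(1 + 2*(-4))))) = 944/((2*(-1*(-4)*(1 - 8))*(-18 - 1*(-4)*(1 - 8)))) = 944/((2*(-1*(-4)*(-7))*(-18 - 1*(-4)*(-7)))) = 944/((2*(-28)*(-18 - 28))) = 944/((2*(-28)*(-46))) = 944/2576 = 944*(1/2576) = 59/161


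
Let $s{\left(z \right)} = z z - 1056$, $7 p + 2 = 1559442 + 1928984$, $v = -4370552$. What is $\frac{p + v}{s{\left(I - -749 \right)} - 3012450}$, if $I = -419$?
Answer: $\frac{13552720}{10166121} \approx 1.3331$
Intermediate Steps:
$p = \frac{3488424}{7}$ ($p = - \frac{2}{7} + \frac{1559442 + 1928984}{7} = - \frac{2}{7} + \frac{1}{7} \cdot 3488426 = - \frac{2}{7} + \frac{3488426}{7} = \frac{3488424}{7} \approx 4.9835 \cdot 10^{5}$)
$s{\left(z \right)} = -1056 + z^{2}$ ($s{\left(z \right)} = z^{2} - 1056 = -1056 + z^{2}$)
$\frac{p + v}{s{\left(I - -749 \right)} - 3012450} = \frac{\frac{3488424}{7} - 4370552}{\left(-1056 + \left(-419 - -749\right)^{2}\right) - 3012450} = - \frac{27105440}{7 \left(\left(-1056 + \left(-419 + 749\right)^{2}\right) - 3012450\right)} = - \frac{27105440}{7 \left(\left(-1056 + 330^{2}\right) - 3012450\right)} = - \frac{27105440}{7 \left(\left(-1056 + 108900\right) - 3012450\right)} = - \frac{27105440}{7 \left(107844 - 3012450\right)} = - \frac{27105440}{7 \left(-2904606\right)} = \left(- \frac{27105440}{7}\right) \left(- \frac{1}{2904606}\right) = \frac{13552720}{10166121}$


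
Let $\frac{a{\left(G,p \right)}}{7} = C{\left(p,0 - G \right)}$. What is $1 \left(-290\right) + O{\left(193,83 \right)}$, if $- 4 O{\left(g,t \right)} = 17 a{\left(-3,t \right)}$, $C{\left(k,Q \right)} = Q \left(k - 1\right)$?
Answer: $- \frac{15217}{2} \approx -7608.5$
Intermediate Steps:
$C{\left(k,Q \right)} = Q \left(-1 + k\right)$
$a{\left(G,p \right)} = - 7 G \left(-1 + p\right)$ ($a{\left(G,p \right)} = 7 \left(0 - G\right) \left(-1 + p\right) = 7 - G \left(-1 + p\right) = 7 \left(- G \left(-1 + p\right)\right) = - 7 G \left(-1 + p\right)$)
$O{\left(g,t \right)} = \frac{357}{4} - \frac{357 t}{4}$ ($O{\left(g,t \right)} = - \frac{17 \cdot 7 \left(-3\right) \left(1 - t\right)}{4} = - \frac{17 \left(-21 + 21 t\right)}{4} = - \frac{-357 + 357 t}{4} = \frac{357}{4} - \frac{357 t}{4}$)
$1 \left(-290\right) + O{\left(193,83 \right)} = 1 \left(-290\right) + \left(\frac{357}{4} - \frac{29631}{4}\right) = -290 + \left(\frac{357}{4} - \frac{29631}{4}\right) = -290 - \frac{14637}{2} = - \frac{15217}{2}$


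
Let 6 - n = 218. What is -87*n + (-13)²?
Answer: 18613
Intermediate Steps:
n = -212 (n = 6 - 1*218 = 6 - 218 = -212)
-87*n + (-13)² = -87*(-212) + (-13)² = 18444 + 169 = 18613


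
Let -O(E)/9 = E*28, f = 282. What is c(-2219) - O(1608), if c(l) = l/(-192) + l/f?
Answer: 1218900823/3008 ≈ 4.0522e+5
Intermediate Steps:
O(E) = -252*E (O(E) = -9*E*28 = -252*E)
c(l) = -5*l/3008 (c(l) = l/(-192) + l/282 = l*(-1/192) + l*(1/282) = -l/192 + l/282 = -5*l/3008)
c(-2219) - O(1608) = -5/3008*(-2219) - (-252)*1608 = 11095/3008 - 1*(-405216) = 11095/3008 + 405216 = 1218900823/3008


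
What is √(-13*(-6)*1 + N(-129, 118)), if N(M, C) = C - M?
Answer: 5*√13 ≈ 18.028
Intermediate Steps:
√(-13*(-6)*1 + N(-129, 118)) = √(-13*(-6)*1 + (118 - 1*(-129))) = √(78*1 + (118 + 129)) = √(78 + 247) = √325 = 5*√13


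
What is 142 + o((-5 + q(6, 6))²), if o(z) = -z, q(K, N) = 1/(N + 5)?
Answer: 14266/121 ≈ 117.90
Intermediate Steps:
q(K, N) = 1/(5 + N)
142 + o((-5 + q(6, 6))²) = 142 - (-5 + 1/(5 + 6))² = 142 - (-5 + 1/11)² = 142 - (-54/11)² = 142 - 1*2916/121 = 142 - 2916/121 = 14266/121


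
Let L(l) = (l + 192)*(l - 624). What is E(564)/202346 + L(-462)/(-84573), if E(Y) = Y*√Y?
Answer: -32580/9397 + 564*√141/101173 ≈ -3.4009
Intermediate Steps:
E(Y) = Y^(3/2)
L(l) = (-624 + l)*(192 + l) (L(l) = (192 + l)*(-624 + l) = (-624 + l)*(192 + l))
E(564)/202346 + L(-462)/(-84573) = 564^(3/2)/202346 + (-119808 + (-462)² - 432*(-462))/(-84573) = (1128*√141)*(1/202346) + (-119808 + 213444 + 199584)*(-1/84573) = 564*√141/101173 + 293220*(-1/84573) = 564*√141/101173 - 32580/9397 = -32580/9397 + 564*√141/101173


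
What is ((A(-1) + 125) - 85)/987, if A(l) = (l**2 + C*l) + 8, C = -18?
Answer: 67/987 ≈ 0.067882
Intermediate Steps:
A(l) = 8 + l**2 - 18*l (A(l) = (l**2 - 18*l) + 8 = 8 + l**2 - 18*l)
((A(-1) + 125) - 85)/987 = (((8 + (-1)**2 - 18*(-1)) + 125) - 85)/987 = (((8 + 1 + 18) + 125) - 85)*(1/987) = ((27 + 125) - 85)*(1/987) = (152 - 85)*(1/987) = 67*(1/987) = 67/987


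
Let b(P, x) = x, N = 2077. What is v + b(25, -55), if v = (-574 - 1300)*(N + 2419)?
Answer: -8425559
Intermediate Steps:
v = -8425504 (v = (-574 - 1300)*(2077 + 2419) = -1874*4496 = -8425504)
v + b(25, -55) = -8425504 - 55 = -8425559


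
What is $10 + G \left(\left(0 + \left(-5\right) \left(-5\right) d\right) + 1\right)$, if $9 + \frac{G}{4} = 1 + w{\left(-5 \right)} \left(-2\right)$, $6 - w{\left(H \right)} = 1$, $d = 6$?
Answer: $-10862$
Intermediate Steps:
$w{\left(H \right)} = 5$ ($w{\left(H \right)} = 6 - 1 = 5$)
$G = -72$ ($G = -36 + 4 \left(1 + 5 \left(-2\right)\right) = -36 + 4 \left(1 - 10\right) = -36 + 4 \left(-9\right) = -36 - 36 = -72$)
$10 + G \left(\left(0 + \left(-5\right) \left(-5\right) d\right) + 1\right) = 10 - 72 \left(\left(0 + \left(-5\right) \left(-5\right) 6\right) + 1\right) = 10 - 72 \left(\left(0 + 25 \cdot 6\right) + 1\right) = 10 - 72 \left(\left(0 + 150\right) + 1\right) = 10 - 72 \left(150 + 1\right) = 10 - 10872 = -10862$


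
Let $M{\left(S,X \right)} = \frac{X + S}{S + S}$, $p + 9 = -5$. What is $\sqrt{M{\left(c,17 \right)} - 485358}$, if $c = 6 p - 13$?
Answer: $\frac{i \sqrt{4566729542}}{97} \approx 696.68 i$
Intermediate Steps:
$p = -14$ ($p = -9 - 5 = -14$)
$c = -97$ ($c = 6 \left(-14\right) - 13 = -84 - 13 = -97$)
$M{\left(S,X \right)} = \frac{S + X}{2 S}$
$\sqrt{M{\left(c,17 \right)} - 485358} = \sqrt{\frac{-97 + 17}{2 \left(-97\right)} - 485358} = \sqrt{\frac{1}{2} \left(- \frac{1}{97}\right) \left(-80\right) - 485358} = \sqrt{\frac{40}{97} - 485358} = \sqrt{- \frac{47079686}{97}} = \frac{i \sqrt{4566729542}}{97}$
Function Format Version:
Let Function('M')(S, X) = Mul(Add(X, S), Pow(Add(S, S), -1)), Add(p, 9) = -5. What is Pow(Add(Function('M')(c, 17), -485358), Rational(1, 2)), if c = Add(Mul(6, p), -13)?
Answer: Mul(Rational(1, 97), I, Pow(4566729542, Rational(1, 2))) ≈ Mul(696.68, I)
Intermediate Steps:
p = -14 (p = Add(-9, -5) = -14)
c = -97 (c = Add(Mul(6, -14), -13) = Add(-84, -13) = -97)
Function('M')(S, X) = Mul(Rational(1, 2), Pow(S, -1), Add(S, X)) (Function('M')(S, X) = Mul(Add(S, X), Pow(Mul(2, S), -1)) = Mul(Add(S, X), Mul(Rational(1, 2), Pow(S, -1))) = Mul(Rational(1, 2), Pow(S, -1), Add(S, X)))
Pow(Add(Function('M')(c, 17), -485358), Rational(1, 2)) = Pow(Add(Mul(Rational(1, 2), Pow(-97, -1), Add(-97, 17)), -485358), Rational(1, 2)) = Pow(Add(Mul(Rational(1, 2), Rational(-1, 97), -80), -485358), Rational(1, 2)) = Pow(Add(Rational(40, 97), -485358), Rational(1, 2)) = Pow(Rational(-47079686, 97), Rational(1, 2)) = Mul(Rational(1, 97), I, Pow(4566729542, Rational(1, 2)))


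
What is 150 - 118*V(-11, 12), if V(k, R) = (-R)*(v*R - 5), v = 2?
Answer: 27054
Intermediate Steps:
V(k, R) = -R*(-5 + 2*R) (V(k, R) = (-R)*(2*R - 5) = (-R)*(-5 + 2*R) = -R*(-5 + 2*R))
150 - 118*V(-11, 12) = 150 - 1416*(5 - 2*12) = 150 - 1416*(5 - 24) = 150 - 1416*(-19) = 150 - 118*(-228) = 150 + 26904 = 27054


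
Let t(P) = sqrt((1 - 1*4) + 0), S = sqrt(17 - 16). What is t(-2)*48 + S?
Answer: 1 + 48*I*sqrt(3) ≈ 1.0 + 83.138*I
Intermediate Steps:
S = 1 (S = sqrt(1) = 1)
t(P) = I*sqrt(3) (t(P) = sqrt((1 - 4) + 0) = sqrt(-3 + 0) = sqrt(-3) = I*sqrt(3))
t(-2)*48 + S = (I*sqrt(3))*48 + 1 = 48*I*sqrt(3) + 1 = 1 + 48*I*sqrt(3)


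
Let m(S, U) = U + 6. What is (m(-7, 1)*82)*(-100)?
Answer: -57400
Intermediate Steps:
m(S, U) = 6 + U
(m(-7, 1)*82)*(-100) = ((6 + 1)*82)*(-100) = (7*82)*(-100) = 574*(-100) = -57400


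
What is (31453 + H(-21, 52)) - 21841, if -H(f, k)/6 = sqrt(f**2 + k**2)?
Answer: 9612 - 6*sqrt(3145) ≈ 9275.5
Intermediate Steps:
H(f, k) = -6*sqrt(f**2 + k**2)
(31453 + H(-21, 52)) - 21841 = (31453 - 6*sqrt((-21)**2 + 52**2)) - 21841 = (31453 - 6*sqrt(441 + 2704)) - 21841 = (31453 - 6*sqrt(3145)) - 21841 = 9612 - 6*sqrt(3145)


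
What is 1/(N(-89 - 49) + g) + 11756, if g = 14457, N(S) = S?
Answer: 168334165/14319 ≈ 11756.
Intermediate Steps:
1/(N(-89 - 49) + g) + 11756 = 1/((-89 - 49) + 14457) + 11756 = 1/(-138 + 14457) + 11756 = 1/14319 + 11756 = 168334165/14319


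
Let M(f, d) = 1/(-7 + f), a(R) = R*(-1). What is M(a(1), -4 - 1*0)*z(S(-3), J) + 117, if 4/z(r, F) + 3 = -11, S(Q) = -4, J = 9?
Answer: 3277/28 ≈ 117.04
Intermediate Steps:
z(r, F) = -2/7 (z(r, F) = 4/(-3 - 11) = 4/(-14) = 4*(-1/14) = -2/7)
a(R) = -R
M(a(1), -4 - 1*0)*z(S(-3), J) + 117 = -2/7/(-7 - 1*1) + 117 = -2/7/(-7 - 1) + 117 = -2/7/(-8) + 117 = -⅛*(-2/7) + 117 = 1/28 + 117 = 3277/28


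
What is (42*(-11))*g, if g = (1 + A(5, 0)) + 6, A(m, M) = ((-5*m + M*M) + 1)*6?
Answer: 63294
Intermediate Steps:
A(m, M) = 6 - 30*m + 6*M² (A(m, M) = ((-5*m + M²) + 1)*6 = ((M² - 5*m) + 1)*6 = (1 + M² - 5*m)*6 = 6 - 30*m + 6*M²)
g = -137 (g = (1 + (6 - 30*5 + 6*0²)) + 6 = (1 + (6 - 150 + 6*0)) + 6 = (1 + (6 - 150 + 0)) + 6 = (1 - 144) + 6 = -143 + 6 = -137)
(42*(-11))*g = (42*(-11))*(-137) = -462*(-137) = 63294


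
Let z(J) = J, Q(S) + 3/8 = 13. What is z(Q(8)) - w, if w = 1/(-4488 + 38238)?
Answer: 1704371/135000 ≈ 12.625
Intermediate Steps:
Q(S) = 101/8 (Q(S) = -3/8 + 13 = 101/8)
w = 1/33750 ≈ 2.9630e-5
z(Q(8)) - w = 101/8 - 1*1/33750 = 101/8 - 1/33750 = 1704371/135000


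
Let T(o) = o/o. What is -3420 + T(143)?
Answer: -3419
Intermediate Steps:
T(o) = 1
-3420 + T(143) = -3420 + 1 = -3419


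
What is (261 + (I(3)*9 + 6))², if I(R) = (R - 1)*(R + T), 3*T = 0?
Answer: 103041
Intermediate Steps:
T = 0 (T = (⅓)*0 = 0)
I(R) = R*(-1 + R) (I(R) = (R - 1)*(R + 0) = (-1 + R)*R = R*(-1 + R))
(261 + (I(3)*9 + 6))² = (261 + ((3*(-1 + 3))*9 + 6))² = (261 + ((3*2)*9 + 6))² = (261 + (6*9 + 6))² = (261 + (54 + 6))² = (261 + 60)² = 321² = 103041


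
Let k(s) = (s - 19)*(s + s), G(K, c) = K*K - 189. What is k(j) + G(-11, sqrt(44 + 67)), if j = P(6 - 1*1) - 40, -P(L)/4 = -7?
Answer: 676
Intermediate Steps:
P(L) = 28 (P(L) = -4*(-7) = 28)
G(K, c) = -189 + K**2 (G(K, c) = K**2 - 189 = -189 + K**2)
j = -12 (j = 28 - 40 = -12)
k(s) = 2*s*(-19 + s) (k(s) = (-19 + s)*(2*s) = 2*s*(-19 + s))
k(j) + G(-11, sqrt(44 + 67)) = 2*(-12)*(-19 - 12) + (-189 + (-11)**2) = 2*(-12)*(-31) + (-189 + 121) = 744 - 68 = 676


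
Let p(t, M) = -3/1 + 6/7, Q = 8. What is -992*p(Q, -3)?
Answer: 14880/7 ≈ 2125.7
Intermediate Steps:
p(t, M) = -15/7 (p(t, M) = -3*1 + 6*(⅐) = -3 + 6/7 = -15/7)
-992*p(Q, -3) = -992*(-15/7) = 14880/7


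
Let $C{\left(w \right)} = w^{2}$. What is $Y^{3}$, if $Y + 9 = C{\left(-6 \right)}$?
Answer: $19683$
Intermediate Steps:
$Y = 27$ ($Y = -9 + \left(-6\right)^{2} = -9 + 36 = 27$)
$Y^{3} = 27^{3} = 19683$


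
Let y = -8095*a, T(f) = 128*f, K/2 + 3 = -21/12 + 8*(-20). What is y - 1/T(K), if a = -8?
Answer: 2731317761/42176 ≈ 64760.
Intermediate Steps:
K = -659/2 (K = -6 + 2*(-21/12 + 8*(-20)) = -6 + 2*(-21*1/12 - 160) = -6 + 2*(-7/4 - 160) = -6 + 2*(-647/4) = -6 - 647/2 = -659/2 ≈ -329.50)
y = 64760 (y = -8095*(-8) = 64760)
y - 1/T(K) = 64760 - 1/(128*(-659/2)) = 64760 - 1/(-42176) = 64760 - 1*(-1/42176) = 64760 + 1/42176 = 2731317761/42176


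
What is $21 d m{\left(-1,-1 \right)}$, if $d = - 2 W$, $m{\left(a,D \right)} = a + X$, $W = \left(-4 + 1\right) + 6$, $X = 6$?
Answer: $-630$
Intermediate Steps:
$W = 3$ ($W = -3 + 6 = 3$)
$m{\left(a,D \right)} = 6 + a$ ($m{\left(a,D \right)} = a + 6 = 6 + a$)
$d = -6$ ($d = \left(-2\right) 3 = -6$)
$21 d m{\left(-1,-1 \right)} = 21 \left(-6\right) \left(6 - 1\right) = \left(-126\right) 5 = -630$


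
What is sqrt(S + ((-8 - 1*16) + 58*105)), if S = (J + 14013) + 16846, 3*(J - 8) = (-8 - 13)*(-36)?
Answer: sqrt(37185) ≈ 192.83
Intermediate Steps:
J = 260 (J = 8 + ((-8 - 13)*(-36))/3 = 8 + (-21*(-36))/3 = 8 + (1/3)*756 = 8 + 252 = 260)
S = 31119 (S = (260 + 14013) + 16846 = 14273 + 16846 = 31119)
sqrt(S + ((-8 - 1*16) + 58*105)) = sqrt(31119 + ((-8 - 1*16) + 58*105)) = sqrt(31119 + ((-8 - 16) + 6090)) = sqrt(31119 + (-24 + 6090)) = sqrt(31119 + 6066) = sqrt(37185)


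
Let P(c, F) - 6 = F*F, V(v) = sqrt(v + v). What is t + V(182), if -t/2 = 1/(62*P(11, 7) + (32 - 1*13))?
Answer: -2/3429 + 2*sqrt(91) ≈ 19.078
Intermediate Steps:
V(v) = sqrt(2)*sqrt(v) (V(v) = sqrt(2*v) = sqrt(2)*sqrt(v))
P(c, F) = 6 + F**2 (P(c, F) = 6 + F*F = 6 + F**2)
t = -2/3429 (t = -2/(62*(6 + 7**2) + (32 - 1*13)) = -2/(62*(6 + 49) + (32 - 13)) = -2/(62*55 + 19) = -2/(3410 + 19) = -2/3429 ≈ -0.00058326)
t + V(182) = -2/3429 + sqrt(2)*sqrt(182) = -2/3429 + 2*sqrt(91)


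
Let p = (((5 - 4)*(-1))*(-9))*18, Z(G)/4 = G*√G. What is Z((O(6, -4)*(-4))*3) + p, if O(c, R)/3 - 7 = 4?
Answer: 162 - 9504*I*√11 ≈ 162.0 - 31521.0*I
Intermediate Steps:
O(c, R) = 33 (O(c, R) = 21 + 3*4 = 21 + 12 = 33)
Z(G) = 4*G^(3/2) (Z(G) = 4*(G*√G) = 4*G^(3/2))
p = 162 (p = ((1*(-1))*(-9))*18 = -1*(-9)*18 = 9*18 = 162)
Z((O(6, -4)*(-4))*3) + p = 4*((33*(-4))*3)^(3/2) + 162 = 4*(-132*3)^(3/2) + 162 = 4*(-396)^(3/2) + 162 = 4*(-2376*I*√11) + 162 = -9504*I*√11 + 162 = 162 - 9504*I*√11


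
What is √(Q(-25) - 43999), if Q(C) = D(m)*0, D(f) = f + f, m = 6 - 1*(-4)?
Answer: I*√43999 ≈ 209.76*I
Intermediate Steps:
m = 10 (m = 6 + 4 = 10)
D(f) = 2*f
Q(C) = 0 (Q(C) = (2*10)*0 = 20*0 = 0)
√(Q(-25) - 43999) = √(0 - 43999) = √(-43999) = I*√43999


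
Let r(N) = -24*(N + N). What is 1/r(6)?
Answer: -1/288 ≈ -0.0034722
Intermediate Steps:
r(N) = -48*N
1/r(6) = 1/(-48*6) = 1/(-288) = -1/288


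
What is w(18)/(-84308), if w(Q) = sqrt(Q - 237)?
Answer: -I*sqrt(219)/84308 ≈ -0.00017553*I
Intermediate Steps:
w(Q) = sqrt(-237 + Q)
w(18)/(-84308) = sqrt(-237 + 18)/(-84308) = sqrt(-219)*(-1/84308) = (I*sqrt(219))*(-1/84308) = -I*sqrt(219)/84308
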